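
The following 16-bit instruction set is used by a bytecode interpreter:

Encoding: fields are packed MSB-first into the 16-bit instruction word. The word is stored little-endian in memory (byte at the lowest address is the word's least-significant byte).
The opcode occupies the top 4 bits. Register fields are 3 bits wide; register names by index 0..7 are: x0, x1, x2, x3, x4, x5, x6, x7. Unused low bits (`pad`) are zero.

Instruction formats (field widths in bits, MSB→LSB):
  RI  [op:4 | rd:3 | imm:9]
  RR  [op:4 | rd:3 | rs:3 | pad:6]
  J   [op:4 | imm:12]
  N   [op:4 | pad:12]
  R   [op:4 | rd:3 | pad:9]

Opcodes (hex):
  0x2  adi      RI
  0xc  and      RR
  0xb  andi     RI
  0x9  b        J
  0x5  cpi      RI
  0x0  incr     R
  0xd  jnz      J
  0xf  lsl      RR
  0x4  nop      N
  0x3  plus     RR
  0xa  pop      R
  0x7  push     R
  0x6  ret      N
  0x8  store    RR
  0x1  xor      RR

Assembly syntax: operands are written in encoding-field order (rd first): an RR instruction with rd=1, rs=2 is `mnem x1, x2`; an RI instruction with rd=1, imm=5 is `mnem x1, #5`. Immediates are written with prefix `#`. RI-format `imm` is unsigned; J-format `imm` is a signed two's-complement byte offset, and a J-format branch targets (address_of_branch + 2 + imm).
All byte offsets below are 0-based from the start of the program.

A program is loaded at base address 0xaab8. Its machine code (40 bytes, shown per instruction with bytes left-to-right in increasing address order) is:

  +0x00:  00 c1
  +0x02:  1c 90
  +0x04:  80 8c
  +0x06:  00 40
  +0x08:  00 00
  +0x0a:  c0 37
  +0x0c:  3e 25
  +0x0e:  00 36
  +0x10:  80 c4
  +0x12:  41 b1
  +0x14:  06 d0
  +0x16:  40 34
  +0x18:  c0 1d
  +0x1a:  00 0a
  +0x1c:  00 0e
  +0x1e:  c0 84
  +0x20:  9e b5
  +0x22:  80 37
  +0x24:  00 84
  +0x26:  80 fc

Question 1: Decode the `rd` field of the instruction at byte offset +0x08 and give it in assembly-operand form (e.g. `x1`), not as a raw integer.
x0

[08] 00 00 → 0x0000
  op=0x0000>>12=0x0 ⇒ incr (R)
  rd@[11:9]=0x0 ⇒ x0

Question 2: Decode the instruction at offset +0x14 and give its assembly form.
jnz #6

+0x14: 06 d0 ⇒ word 0xd006 (little)
  opcode bits[15:12]=0xd: jnz/J
  [11:0] imm=6 = #6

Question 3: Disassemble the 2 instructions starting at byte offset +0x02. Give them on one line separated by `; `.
b #28; store x6, x2

[02] 1c 90 → 0x901c
  opcode bits[15:12]=0x9: b/J
  imm: (w>>0)&0xfff=0x1c → #28
[04] 80 8c → 0x8c80
  opcode bits[15:12]=0x8: store/RR
  rd: (w>>9)&0x7=0x6 → x6
  rs: (w>>6)&0x7=0x2 → x2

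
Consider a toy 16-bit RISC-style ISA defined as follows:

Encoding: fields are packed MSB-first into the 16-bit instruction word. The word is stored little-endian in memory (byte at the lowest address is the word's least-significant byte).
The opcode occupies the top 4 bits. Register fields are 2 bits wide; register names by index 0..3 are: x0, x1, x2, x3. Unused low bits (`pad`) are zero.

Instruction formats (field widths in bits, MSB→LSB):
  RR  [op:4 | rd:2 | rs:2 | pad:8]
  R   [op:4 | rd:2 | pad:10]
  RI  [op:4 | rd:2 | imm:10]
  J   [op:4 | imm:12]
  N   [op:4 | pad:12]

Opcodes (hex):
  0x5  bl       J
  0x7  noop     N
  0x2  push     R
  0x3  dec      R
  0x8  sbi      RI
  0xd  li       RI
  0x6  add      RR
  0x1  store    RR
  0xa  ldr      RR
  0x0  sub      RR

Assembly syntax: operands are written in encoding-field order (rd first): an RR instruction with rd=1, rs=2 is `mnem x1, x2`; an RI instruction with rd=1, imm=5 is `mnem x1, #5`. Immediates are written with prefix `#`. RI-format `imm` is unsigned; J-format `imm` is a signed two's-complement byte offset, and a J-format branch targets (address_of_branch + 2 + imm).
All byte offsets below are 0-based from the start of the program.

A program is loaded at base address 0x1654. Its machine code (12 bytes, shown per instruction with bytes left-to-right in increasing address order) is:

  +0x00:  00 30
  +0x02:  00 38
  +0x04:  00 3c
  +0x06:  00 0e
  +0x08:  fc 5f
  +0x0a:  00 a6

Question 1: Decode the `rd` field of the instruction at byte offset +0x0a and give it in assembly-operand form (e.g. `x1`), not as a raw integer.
x1

off 0x0a: read 00 a6 as little → 0xa600
  op=0xa600>>12=0xa ⇒ ldr (RR)
  [11:10] rd=1 = x1
  [9:8] rs=2 = x2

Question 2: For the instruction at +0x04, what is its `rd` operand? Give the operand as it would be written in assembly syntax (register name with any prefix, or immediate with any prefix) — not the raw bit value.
x3

[04] 00 3c → 0x3c00
  opcode bits[15:12]=0x3: dec/R
  [11:10] rd=3 = x3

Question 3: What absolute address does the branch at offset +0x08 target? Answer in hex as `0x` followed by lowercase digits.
@+08  little-endian(fc 5f) = 0x5ffc
  top 4b → 0x5 → bl [J]
  [11:0] imm=4092 (s12→-4) = #-4
  target = base 0x1654 + off 0x08 + 2 + imm -4 = 0x165a

0x165a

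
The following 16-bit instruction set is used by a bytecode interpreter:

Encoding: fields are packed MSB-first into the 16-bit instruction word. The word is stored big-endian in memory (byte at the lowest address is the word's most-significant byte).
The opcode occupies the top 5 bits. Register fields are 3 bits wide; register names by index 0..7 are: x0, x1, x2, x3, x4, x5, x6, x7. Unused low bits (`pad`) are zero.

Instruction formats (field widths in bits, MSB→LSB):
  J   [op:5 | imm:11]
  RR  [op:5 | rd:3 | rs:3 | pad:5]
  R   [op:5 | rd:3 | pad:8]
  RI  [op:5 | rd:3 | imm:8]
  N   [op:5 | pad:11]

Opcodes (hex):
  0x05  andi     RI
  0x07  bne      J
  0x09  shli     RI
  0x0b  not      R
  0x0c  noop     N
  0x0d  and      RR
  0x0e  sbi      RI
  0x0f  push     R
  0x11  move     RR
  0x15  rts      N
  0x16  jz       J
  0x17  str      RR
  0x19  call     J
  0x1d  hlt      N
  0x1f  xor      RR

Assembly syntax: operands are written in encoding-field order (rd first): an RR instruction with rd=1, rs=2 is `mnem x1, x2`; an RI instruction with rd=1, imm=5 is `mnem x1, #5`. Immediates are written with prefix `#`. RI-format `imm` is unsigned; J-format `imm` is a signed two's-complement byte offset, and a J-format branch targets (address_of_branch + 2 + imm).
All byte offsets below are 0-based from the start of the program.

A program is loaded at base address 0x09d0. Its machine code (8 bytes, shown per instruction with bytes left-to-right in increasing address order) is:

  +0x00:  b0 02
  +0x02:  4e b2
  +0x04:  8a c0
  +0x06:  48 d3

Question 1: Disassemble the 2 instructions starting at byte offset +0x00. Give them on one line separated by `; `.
jz #2; shli x6, #178

off 0x00: read b0 02 as big → 0xb002
  top 5b → 0x16 → jz [J]
  imm: (w>>0)&0x7ff=0x2 → #2
off 0x02: read 4e b2 as big → 0x4eb2
  top 5b → 0x9 → shli [RI]
  rd: (w>>8)&0x7=0x6 → x6
  imm: (w>>0)&0xff=0xb2 → #178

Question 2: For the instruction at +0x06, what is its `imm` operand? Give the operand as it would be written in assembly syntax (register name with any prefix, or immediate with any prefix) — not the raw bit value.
+0x06: 48 d3 ⇒ word 0x48d3 (big)
  opcode bits[15:11]=0x9: shli/RI
  rd@[10:8]=0x0 ⇒ x0
  imm@[7:0]=0xd3 ⇒ #211

#211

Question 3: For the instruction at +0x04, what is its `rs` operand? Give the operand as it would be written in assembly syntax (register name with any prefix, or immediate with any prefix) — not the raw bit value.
[04] 8a c0 → 0x8ac0
  opcode bits[15:11]=0x11: move/RR
  [10:8] rd=2 = x2
  [7:5] rs=6 = x6

x6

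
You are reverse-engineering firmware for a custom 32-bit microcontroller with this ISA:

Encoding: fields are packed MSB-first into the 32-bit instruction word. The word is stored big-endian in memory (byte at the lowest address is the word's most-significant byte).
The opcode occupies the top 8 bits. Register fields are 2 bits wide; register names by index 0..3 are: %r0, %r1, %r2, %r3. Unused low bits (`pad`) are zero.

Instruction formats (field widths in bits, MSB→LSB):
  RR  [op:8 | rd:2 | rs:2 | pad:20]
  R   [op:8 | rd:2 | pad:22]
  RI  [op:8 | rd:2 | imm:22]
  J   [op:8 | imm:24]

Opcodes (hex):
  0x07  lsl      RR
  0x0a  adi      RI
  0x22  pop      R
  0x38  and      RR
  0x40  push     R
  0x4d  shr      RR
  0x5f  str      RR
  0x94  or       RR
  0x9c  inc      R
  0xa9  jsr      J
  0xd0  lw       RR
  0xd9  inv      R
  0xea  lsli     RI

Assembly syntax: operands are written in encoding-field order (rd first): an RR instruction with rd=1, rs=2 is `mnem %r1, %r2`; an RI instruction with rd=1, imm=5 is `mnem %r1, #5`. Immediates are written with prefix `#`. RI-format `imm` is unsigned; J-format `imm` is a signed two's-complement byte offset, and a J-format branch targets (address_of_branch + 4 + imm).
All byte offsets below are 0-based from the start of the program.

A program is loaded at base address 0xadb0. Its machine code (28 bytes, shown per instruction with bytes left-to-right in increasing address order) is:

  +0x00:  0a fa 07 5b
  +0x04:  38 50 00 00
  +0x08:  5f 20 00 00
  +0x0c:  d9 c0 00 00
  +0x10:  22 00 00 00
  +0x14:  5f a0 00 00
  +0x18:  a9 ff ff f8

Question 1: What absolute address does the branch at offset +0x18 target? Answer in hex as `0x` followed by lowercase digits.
off 0x18: read a9 ff ff f8 as big → 0xa9fffff8
  opcode bits[31:24]=0xa9: jsr/J
  imm: (w>>0)&0xffffff=0xfffff8 (s24→-8) → #-8
  target = base 0xadb0 + off 0x18 + 4 + imm -8 = 0xadc4

0xadc4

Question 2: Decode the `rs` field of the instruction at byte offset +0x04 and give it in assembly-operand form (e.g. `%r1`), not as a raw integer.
[04] 38 50 00 00 → 0x38500000
  op=0x38500000>>24=0x38 ⇒ and (RR)
  [23:22] rd=1 = %r1
  [21:20] rs=1 = %r1

%r1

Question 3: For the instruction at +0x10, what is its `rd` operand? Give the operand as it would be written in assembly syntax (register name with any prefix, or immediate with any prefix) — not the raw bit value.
%r0

+0x10: 22 00 00 00 ⇒ word 0x22000000 (big)
  op=0x22000000>>24=0x22 ⇒ pop (R)
  rd: (w>>22)&0x3=0x0 → %r0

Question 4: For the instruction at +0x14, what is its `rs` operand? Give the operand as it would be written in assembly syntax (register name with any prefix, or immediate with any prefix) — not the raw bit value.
off 0x14: read 5f a0 00 00 as big → 0x5fa00000
  op=0x5fa00000>>24=0x5f ⇒ str (RR)
  rd: (w>>22)&0x3=0x2 → %r2
  rs: (w>>20)&0x3=0x2 → %r2

%r2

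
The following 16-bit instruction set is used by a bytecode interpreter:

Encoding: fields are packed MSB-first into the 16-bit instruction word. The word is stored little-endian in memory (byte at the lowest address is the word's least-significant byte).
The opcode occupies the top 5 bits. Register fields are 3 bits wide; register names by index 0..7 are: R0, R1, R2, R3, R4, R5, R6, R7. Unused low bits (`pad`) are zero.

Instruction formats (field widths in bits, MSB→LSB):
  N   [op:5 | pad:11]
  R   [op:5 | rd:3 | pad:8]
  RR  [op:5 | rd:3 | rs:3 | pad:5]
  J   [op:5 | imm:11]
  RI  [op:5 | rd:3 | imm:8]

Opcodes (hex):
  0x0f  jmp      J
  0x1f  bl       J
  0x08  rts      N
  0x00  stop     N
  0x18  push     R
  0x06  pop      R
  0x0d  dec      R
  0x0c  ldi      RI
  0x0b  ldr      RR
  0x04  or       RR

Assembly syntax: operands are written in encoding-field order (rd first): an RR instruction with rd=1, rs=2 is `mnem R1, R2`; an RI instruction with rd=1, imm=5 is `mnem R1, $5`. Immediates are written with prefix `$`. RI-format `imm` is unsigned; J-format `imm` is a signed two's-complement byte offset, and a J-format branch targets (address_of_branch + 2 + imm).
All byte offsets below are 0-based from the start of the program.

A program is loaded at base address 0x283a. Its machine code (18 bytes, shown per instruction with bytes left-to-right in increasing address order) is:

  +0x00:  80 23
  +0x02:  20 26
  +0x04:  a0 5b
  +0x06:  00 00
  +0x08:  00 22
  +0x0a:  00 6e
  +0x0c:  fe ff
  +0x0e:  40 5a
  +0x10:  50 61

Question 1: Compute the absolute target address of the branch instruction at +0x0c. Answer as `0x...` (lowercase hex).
0x2846

off 0x0c: read fe ff as little → 0xfffe
  op=0xfffe>>11=0x1f ⇒ bl (J)
  imm@[10:0]=0x7fe (s11→-2) ⇒ $-2
  target = base 0x283a + off 0x0c + 2 + imm -2 = 0x2846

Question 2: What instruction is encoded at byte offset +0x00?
or R3, R4

[00] 80 23 → 0x2380
  op=0x2380>>11=0x4 ⇒ or (RR)
  [10:8] rd=3 = R3
  [7:5] rs=4 = R4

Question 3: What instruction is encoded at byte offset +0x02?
or R6, R1

off 0x02: read 20 26 as little → 0x2620
  opcode bits[15:11]=0x4: or/RR
  [10:8] rd=6 = R6
  [7:5] rs=1 = R1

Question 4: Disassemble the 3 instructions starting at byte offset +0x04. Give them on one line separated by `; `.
[04] a0 5b → 0x5ba0
  op=0x5ba0>>11=0xb ⇒ ldr (RR)
  [10:8] rd=3 = R3
  [7:5] rs=5 = R5
[06] 00 00 → 0x0000
  op=0x0000>>11=0x0 ⇒ stop (N)
[08] 00 22 → 0x2200
  op=0x2200>>11=0x4 ⇒ or (RR)
  [10:8] rd=2 = R2
  [7:5] rs=0 = R0

ldr R3, R5; stop; or R2, R0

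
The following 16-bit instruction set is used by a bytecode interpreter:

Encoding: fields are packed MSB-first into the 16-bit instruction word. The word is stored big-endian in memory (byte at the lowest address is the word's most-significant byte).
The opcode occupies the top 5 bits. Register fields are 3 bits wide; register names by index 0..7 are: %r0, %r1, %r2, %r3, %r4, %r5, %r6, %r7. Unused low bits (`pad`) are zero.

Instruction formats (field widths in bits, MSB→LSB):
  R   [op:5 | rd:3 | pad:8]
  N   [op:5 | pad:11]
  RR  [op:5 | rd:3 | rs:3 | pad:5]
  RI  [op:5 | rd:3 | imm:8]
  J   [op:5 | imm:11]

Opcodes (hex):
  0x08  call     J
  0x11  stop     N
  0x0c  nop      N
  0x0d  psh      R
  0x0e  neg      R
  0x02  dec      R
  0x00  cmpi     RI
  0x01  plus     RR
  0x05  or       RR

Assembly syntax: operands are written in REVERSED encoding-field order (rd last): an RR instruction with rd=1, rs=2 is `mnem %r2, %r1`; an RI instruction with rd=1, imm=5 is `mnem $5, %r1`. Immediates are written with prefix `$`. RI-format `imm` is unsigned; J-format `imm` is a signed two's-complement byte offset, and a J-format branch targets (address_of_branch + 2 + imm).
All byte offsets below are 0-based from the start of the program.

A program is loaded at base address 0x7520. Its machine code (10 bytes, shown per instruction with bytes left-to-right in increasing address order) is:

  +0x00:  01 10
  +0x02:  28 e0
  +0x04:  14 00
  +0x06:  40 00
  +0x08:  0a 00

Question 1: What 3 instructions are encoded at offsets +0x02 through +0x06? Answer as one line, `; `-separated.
+0x02: 28 e0 ⇒ word 0x28e0 (big)
  opcode bits[15:11]=0x5: or/RR
  rd@[10:8]=0x0 ⇒ %r0
  rs@[7:5]=0x7 ⇒ %r7
+0x04: 14 00 ⇒ word 0x1400 (big)
  opcode bits[15:11]=0x2: dec/R
  rd@[10:8]=0x4 ⇒ %r4
+0x06: 40 00 ⇒ word 0x4000 (big)
  opcode bits[15:11]=0x8: call/J
  imm@[10:0]=0x0 ⇒ $0

or %r7, %r0; dec %r4; call $0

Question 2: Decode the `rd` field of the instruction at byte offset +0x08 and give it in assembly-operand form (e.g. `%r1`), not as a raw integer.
off 0x08: read 0a 00 as big → 0x0a00
  op=0x0a00>>11=0x1 ⇒ plus (RR)
  rd: (w>>8)&0x7=0x2 → %r2
  rs: (w>>5)&0x7=0x0 → %r0

%r2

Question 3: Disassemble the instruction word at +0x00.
off 0x00: read 01 10 as big → 0x0110
  opcode bits[15:11]=0x0: cmpi/RI
  rd@[10:8]=0x1 ⇒ %r1
  imm@[7:0]=0x10 ⇒ $16

cmpi $16, %r1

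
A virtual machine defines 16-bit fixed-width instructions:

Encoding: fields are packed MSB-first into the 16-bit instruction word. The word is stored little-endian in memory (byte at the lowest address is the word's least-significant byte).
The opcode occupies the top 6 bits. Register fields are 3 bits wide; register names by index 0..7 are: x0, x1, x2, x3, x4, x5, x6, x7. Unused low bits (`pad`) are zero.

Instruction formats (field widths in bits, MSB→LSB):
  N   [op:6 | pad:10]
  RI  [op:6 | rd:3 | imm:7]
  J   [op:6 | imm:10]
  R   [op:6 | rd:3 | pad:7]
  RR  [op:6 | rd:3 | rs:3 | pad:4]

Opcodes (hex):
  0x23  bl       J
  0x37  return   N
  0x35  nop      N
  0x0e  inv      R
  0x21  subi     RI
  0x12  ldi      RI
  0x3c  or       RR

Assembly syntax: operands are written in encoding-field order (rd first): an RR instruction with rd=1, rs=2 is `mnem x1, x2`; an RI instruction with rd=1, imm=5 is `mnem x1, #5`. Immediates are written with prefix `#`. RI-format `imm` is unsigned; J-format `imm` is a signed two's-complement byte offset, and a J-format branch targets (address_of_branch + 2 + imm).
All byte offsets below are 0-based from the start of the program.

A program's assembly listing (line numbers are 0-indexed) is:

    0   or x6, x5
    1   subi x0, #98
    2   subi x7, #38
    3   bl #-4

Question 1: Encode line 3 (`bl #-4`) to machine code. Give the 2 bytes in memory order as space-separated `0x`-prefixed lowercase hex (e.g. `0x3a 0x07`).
L3: bl op=0x23:6|imm=-4:10 ⇒ 0x8ffc ⇒ little fc 8f

0xfc 0x8f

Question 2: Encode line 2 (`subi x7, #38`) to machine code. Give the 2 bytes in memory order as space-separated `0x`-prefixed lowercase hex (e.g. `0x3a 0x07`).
2. subi fields op=0x21:6|rd=7:3|imm=38:7 → word 87a6h → a6 87

0xa6 0x87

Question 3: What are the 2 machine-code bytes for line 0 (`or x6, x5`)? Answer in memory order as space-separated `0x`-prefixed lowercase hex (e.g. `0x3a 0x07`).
L0: or op=0x3c:6|rd=6:3|rs=5:3|pad=0:4 ⇒ 0xf350 ⇒ little 50 f3

0x50 0xf3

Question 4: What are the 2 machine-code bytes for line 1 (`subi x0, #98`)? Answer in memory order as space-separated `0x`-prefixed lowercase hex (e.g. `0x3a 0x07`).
line 1 (subi): pack op=0x21:6|rd=0:3|imm=98:7 = 0x8462; little→ 62 84

0x62 0x84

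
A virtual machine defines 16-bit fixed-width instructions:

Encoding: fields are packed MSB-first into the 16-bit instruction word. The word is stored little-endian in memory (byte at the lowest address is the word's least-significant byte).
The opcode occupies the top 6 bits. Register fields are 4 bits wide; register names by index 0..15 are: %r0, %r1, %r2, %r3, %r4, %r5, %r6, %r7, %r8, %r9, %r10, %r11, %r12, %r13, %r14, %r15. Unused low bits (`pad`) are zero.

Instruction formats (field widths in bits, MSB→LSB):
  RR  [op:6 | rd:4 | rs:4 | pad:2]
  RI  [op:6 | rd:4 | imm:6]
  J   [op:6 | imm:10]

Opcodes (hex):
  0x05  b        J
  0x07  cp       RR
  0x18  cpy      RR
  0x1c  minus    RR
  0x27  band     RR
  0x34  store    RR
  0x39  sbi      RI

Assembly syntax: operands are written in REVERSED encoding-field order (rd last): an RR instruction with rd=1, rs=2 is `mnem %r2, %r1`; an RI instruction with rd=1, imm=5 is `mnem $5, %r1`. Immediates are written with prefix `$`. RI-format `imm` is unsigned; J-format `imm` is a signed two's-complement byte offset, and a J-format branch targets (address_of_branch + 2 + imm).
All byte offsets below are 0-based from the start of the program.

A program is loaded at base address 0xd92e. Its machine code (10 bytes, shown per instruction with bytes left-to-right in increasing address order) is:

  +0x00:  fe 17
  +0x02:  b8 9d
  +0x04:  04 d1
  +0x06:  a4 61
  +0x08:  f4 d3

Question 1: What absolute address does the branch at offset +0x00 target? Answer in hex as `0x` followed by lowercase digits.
0xd92e

+0x00: fe 17 ⇒ word 0x17fe (little)
  top 6b → 0x5 → b [J]
  imm@[9:0]=0x3fe (s10→-2) ⇒ $-2
  target = base 0xd92e + off 0x00 + 2 + imm -2 = 0xd92e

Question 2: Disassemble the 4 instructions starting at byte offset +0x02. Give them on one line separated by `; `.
band %r14, %r6; store %r1, %r4; cpy %r9, %r6; store %r13, %r15

off 0x02: read b8 9d as little → 0x9db8
  top 6b → 0x27 → band [RR]
  rd@[9:6]=0x6 ⇒ %r6
  rs@[5:2]=0xe ⇒ %r14
off 0x04: read 04 d1 as little → 0xd104
  top 6b → 0x34 → store [RR]
  rd@[9:6]=0x4 ⇒ %r4
  rs@[5:2]=0x1 ⇒ %r1
off 0x06: read a4 61 as little → 0x61a4
  top 6b → 0x18 → cpy [RR]
  rd@[9:6]=0x6 ⇒ %r6
  rs@[5:2]=0x9 ⇒ %r9
off 0x08: read f4 d3 as little → 0xd3f4
  top 6b → 0x34 → store [RR]
  rd@[9:6]=0xf ⇒ %r15
  rs@[5:2]=0xd ⇒ %r13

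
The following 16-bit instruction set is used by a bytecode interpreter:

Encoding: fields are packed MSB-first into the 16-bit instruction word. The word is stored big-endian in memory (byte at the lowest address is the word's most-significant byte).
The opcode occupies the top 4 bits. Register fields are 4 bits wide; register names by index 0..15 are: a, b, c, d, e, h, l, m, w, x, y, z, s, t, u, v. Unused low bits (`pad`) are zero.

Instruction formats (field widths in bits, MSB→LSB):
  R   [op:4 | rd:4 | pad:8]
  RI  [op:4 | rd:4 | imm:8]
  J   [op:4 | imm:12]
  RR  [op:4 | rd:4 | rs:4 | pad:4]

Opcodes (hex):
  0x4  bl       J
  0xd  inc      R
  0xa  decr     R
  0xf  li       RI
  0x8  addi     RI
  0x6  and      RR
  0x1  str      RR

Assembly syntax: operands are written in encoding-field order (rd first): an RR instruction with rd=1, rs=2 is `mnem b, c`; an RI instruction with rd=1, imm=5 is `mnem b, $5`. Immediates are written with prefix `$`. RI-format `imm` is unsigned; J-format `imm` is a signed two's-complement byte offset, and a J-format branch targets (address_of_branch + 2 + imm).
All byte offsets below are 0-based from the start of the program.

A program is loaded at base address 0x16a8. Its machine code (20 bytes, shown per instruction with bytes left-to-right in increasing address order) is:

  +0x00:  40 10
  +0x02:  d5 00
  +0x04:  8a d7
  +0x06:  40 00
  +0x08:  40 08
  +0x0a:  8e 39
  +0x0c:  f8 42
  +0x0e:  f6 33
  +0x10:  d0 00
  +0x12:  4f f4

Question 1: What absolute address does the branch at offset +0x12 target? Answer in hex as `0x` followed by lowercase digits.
0x16b0

[12] 4f f4 → 0x4ff4
  opcode bits[15:12]=0x4: bl/J
  imm@[11:0]=0xff4 (s12→-12) ⇒ $-12
  target = base 0x16a8 + off 0x12 + 2 + imm -12 = 0x16b0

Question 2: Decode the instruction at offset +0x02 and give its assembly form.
off 0x02: read d5 00 as big → 0xd500
  opcode bits[15:12]=0xd: inc/R
  [11:8] rd=5 = h

inc h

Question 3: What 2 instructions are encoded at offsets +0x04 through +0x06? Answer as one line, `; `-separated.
+0x04: 8a d7 ⇒ word 0x8ad7 (big)
  op=0x8ad7>>12=0x8 ⇒ addi (RI)
  rd: (w>>8)&0xf=0xa → y
  imm: (w>>0)&0xff=0xd7 → $215
+0x06: 40 00 ⇒ word 0x4000 (big)
  op=0x4000>>12=0x4 ⇒ bl (J)
  imm: (w>>0)&0xfff=0x0 → $0

addi y, $215; bl $0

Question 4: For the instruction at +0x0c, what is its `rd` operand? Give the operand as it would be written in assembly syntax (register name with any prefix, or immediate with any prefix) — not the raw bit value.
[0c] f8 42 → 0xf842
  opcode bits[15:12]=0xf: li/RI
  rd: (w>>8)&0xf=0x8 → w
  imm: (w>>0)&0xff=0x42 → $66

w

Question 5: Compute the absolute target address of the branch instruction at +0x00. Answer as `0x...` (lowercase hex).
off 0x00: read 40 10 as big → 0x4010
  op=0x4010>>12=0x4 ⇒ bl (J)
  [11:0] imm=16 = $16
  target = base 0x16a8 + off 0x00 + 2 + imm 16 = 0x16ba

0x16ba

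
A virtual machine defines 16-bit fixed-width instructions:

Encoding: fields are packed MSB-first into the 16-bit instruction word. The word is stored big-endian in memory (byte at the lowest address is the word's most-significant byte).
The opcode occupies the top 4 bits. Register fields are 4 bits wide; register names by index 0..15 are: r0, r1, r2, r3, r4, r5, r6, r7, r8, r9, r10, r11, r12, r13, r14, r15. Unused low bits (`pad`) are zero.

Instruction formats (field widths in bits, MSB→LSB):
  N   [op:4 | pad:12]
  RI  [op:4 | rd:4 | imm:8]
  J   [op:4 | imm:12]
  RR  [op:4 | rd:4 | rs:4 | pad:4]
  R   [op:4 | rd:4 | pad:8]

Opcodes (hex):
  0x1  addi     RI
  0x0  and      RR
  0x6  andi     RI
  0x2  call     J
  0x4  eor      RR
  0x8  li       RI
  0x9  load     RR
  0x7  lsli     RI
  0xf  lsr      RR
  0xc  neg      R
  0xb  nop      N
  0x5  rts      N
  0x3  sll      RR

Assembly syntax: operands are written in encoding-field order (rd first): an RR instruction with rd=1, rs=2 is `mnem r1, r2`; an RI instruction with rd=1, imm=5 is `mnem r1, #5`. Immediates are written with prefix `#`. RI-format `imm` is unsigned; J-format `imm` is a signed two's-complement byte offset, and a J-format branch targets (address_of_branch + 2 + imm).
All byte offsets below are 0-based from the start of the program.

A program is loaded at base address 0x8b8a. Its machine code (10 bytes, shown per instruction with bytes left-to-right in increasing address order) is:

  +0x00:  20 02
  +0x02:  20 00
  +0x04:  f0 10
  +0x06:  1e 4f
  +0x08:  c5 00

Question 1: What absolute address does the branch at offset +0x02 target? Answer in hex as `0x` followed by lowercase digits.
@+02  big-endian(20 00) = 0x2000
  opcode bits[15:12]=0x2: call/J
  [11:0] imm=0 = #0
  target = base 0x8b8a + off 0x02 + 2 + imm 0 = 0x8b8e

0x8b8e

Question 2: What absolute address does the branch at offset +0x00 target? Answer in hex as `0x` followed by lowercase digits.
off 0x00: read 20 02 as big → 0x2002
  opcode bits[15:12]=0x2: call/J
  imm@[11:0]=0x2 ⇒ #2
  target = base 0x8b8a + off 0x00 + 2 + imm 2 = 0x8b8e

0x8b8e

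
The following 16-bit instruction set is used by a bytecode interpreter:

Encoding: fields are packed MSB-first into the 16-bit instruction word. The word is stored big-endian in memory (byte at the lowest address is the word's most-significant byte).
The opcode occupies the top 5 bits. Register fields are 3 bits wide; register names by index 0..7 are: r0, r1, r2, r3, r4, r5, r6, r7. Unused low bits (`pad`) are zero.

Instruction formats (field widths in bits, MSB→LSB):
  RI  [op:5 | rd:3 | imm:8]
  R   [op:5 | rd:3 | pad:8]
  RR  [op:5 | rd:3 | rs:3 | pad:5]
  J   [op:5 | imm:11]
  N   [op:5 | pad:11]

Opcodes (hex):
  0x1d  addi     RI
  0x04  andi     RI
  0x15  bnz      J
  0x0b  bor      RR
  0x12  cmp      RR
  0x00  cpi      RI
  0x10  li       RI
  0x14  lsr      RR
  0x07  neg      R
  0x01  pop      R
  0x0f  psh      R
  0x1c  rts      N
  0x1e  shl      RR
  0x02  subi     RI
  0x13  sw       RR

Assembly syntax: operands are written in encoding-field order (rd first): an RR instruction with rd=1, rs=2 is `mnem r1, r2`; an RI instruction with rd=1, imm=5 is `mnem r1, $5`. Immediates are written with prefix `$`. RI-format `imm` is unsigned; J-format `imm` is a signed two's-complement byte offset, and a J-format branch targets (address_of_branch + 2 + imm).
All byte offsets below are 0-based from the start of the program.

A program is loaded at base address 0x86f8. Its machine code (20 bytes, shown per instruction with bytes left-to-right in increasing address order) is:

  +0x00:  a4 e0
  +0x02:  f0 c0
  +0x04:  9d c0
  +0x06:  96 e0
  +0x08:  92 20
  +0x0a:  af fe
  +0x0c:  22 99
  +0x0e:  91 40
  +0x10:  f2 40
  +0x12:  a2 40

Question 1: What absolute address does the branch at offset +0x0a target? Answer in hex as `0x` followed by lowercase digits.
@+0a  big-endian(af fe) = 0xaffe
  opcode bits[15:11]=0x15: bnz/J
  imm: (w>>0)&0x7ff=0x7fe (s11→-2) → $-2
  target = base 0x86f8 + off 0x0a + 2 + imm -2 = 0x8702

0x8702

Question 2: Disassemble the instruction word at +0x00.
+0x00: a4 e0 ⇒ word 0xa4e0 (big)
  op=0xa4e0>>11=0x14 ⇒ lsr (RR)
  [10:8] rd=4 = r4
  [7:5] rs=7 = r7

lsr r4, r7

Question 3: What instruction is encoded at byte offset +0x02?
shl r0, r6

+0x02: f0 c0 ⇒ word 0xf0c0 (big)
  opcode bits[15:11]=0x1e: shl/RR
  rd@[10:8]=0x0 ⇒ r0
  rs@[7:5]=0x6 ⇒ r6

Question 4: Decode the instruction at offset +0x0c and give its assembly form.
+0x0c: 22 99 ⇒ word 0x2299 (big)
  opcode bits[15:11]=0x4: andi/RI
  rd: (w>>8)&0x7=0x2 → r2
  imm: (w>>0)&0xff=0x99 → $153

andi r2, $153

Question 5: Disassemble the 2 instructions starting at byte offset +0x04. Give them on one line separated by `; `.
sw r5, r6; cmp r6, r7

+0x04: 9d c0 ⇒ word 0x9dc0 (big)
  op=0x9dc0>>11=0x13 ⇒ sw (RR)
  [10:8] rd=5 = r5
  [7:5] rs=6 = r6
+0x06: 96 e0 ⇒ word 0x96e0 (big)
  op=0x96e0>>11=0x12 ⇒ cmp (RR)
  [10:8] rd=6 = r6
  [7:5] rs=7 = r7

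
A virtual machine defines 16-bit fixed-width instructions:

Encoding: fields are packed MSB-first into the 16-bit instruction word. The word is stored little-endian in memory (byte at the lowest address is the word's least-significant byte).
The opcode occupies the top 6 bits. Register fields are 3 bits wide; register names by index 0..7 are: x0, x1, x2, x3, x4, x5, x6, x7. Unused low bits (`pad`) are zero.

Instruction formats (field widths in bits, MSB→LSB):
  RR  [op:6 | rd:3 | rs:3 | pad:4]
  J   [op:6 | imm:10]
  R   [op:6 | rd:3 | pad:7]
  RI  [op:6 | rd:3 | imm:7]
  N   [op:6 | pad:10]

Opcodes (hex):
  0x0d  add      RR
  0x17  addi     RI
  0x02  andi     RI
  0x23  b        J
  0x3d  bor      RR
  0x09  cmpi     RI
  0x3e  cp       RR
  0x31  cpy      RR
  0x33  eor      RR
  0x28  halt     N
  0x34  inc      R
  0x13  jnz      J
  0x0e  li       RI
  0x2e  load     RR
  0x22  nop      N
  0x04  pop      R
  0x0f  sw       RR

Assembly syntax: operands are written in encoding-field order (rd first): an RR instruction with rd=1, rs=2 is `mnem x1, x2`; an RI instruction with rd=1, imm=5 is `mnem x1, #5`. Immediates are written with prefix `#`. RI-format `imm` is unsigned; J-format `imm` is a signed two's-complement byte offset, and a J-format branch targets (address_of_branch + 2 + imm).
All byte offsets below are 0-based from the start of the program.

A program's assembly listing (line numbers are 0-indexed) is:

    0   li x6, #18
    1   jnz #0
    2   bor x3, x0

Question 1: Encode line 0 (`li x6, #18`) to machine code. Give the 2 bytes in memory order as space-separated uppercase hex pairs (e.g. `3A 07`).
12 3B

line 0 (li): pack op=0xe:6|rd=6:3|imm=18:7 = 0x3b12; little→ 12 3b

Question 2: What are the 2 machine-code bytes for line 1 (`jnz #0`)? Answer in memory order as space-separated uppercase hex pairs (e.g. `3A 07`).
L1: jnz op=0x13:6|imm=0:10 ⇒ 0x4c00 ⇒ little 00 4c

00 4C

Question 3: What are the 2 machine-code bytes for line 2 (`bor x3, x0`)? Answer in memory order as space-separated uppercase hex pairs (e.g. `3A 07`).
L2: bor op=0x3d:6|rd=3:3|rs=0:3|pad=0:4 ⇒ 0xf580 ⇒ little 80 f5

80 F5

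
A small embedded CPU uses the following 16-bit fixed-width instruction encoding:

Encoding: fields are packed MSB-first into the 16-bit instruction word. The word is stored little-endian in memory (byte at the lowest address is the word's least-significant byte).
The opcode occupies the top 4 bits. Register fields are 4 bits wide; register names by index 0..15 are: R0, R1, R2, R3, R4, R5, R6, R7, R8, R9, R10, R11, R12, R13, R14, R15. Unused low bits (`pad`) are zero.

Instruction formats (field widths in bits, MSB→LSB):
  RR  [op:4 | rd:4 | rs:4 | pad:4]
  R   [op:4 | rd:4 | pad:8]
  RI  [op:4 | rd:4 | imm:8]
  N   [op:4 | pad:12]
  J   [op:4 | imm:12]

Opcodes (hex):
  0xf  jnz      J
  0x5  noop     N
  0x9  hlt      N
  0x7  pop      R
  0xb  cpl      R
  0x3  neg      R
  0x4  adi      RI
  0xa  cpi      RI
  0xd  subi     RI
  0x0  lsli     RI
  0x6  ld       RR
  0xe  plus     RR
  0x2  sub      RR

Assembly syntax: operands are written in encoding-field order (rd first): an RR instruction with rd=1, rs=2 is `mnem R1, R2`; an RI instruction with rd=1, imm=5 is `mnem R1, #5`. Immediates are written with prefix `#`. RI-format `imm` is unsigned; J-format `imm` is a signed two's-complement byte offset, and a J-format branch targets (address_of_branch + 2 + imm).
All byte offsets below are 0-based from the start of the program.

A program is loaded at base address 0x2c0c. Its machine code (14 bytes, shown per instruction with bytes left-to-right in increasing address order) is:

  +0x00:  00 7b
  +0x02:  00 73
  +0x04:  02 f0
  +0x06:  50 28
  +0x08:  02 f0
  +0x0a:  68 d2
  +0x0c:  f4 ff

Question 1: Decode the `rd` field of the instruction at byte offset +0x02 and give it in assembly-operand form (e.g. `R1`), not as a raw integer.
R3

@+02  little-endian(00 73) = 0x7300
  top 4b → 0x7 → pop [R]
  rd: (w>>8)&0xf=0x3 → R3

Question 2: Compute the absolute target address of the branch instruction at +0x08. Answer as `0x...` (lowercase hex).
0x2c18

off 0x08: read 02 f0 as little → 0xf002
  op=0xf002>>12=0xf ⇒ jnz (J)
  imm: (w>>0)&0xfff=0x2 → #2
  target = base 0x2c0c + off 0x08 + 2 + imm 2 = 0x2c18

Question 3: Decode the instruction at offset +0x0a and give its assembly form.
[0a] 68 d2 → 0xd268
  top 4b → 0xd → subi [RI]
  rd: (w>>8)&0xf=0x2 → R2
  imm: (w>>0)&0xff=0x68 → #104

subi R2, #104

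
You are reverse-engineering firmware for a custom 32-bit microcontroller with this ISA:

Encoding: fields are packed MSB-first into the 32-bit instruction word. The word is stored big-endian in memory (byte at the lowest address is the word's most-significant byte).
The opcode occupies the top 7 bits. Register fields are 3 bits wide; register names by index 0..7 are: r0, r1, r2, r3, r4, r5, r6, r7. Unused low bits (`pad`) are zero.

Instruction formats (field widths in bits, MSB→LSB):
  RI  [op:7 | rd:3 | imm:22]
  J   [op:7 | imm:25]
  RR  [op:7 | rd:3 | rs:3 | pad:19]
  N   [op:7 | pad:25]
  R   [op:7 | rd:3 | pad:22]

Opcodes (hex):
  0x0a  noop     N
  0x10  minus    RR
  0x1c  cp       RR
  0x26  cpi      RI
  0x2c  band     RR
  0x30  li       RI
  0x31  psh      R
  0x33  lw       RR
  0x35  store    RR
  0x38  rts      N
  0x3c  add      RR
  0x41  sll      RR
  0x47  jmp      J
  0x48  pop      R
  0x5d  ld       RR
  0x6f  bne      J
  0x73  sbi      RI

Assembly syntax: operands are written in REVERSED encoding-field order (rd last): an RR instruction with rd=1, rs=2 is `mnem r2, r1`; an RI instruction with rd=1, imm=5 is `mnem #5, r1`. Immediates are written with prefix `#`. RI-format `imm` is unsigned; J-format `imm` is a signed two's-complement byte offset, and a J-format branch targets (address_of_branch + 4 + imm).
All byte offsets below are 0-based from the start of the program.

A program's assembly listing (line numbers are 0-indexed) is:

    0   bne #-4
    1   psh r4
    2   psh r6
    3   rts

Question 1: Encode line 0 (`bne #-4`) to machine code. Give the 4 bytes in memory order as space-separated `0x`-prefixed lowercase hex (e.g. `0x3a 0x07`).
line 0 (bne): pack op=0x6f:7|imm=-4:25 = 0xdffffffc; big→ df ff ff fc

0xdf 0xff 0xff 0xfc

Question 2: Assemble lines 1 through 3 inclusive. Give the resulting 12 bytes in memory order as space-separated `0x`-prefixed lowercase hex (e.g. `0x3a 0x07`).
0x63 0x00 0x00 0x00 0x63 0x80 0x00 0x00 0x70 0x00 0x00 0x00

L1: psh op=0x31:7|rd=4:3|pad=0:22 ⇒ 0x63000000 ⇒ big 63 00 00 00
L2: psh op=0x31:7|rd=6:3|pad=0:22 ⇒ 0x63800000 ⇒ big 63 80 00 00
L3: rts op=0x38:7|pad=0:25 ⇒ 0x70000000 ⇒ big 70 00 00 00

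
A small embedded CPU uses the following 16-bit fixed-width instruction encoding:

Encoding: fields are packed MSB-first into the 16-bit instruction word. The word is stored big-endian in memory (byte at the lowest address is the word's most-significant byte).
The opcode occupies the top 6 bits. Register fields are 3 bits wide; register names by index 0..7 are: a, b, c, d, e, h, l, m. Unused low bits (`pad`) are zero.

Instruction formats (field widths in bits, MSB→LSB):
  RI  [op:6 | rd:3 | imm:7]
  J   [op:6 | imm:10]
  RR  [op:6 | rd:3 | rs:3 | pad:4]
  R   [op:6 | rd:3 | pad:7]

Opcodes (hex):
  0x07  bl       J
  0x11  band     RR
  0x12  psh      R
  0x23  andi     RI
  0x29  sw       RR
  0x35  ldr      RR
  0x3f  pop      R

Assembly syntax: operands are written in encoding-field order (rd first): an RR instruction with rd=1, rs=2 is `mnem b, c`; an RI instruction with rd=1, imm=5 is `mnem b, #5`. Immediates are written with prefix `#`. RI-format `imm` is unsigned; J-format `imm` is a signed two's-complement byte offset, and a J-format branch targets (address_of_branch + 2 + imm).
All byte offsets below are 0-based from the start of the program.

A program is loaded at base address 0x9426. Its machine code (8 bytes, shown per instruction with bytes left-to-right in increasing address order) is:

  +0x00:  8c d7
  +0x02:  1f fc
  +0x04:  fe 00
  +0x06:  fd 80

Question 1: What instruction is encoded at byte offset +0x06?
@+06  big-endian(fd 80) = 0xfd80
  top 6b → 0x3f → pop [R]
  rd: (w>>7)&0x7=0x3 → d

pop d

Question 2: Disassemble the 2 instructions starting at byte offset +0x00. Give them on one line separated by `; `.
andi b, #87; bl #-4

+0x00: 8c d7 ⇒ word 0x8cd7 (big)
  opcode bits[15:10]=0x23: andi/RI
  rd@[9:7]=0x1 ⇒ b
  imm@[6:0]=0x57 ⇒ #87
+0x02: 1f fc ⇒ word 0x1ffc (big)
  opcode bits[15:10]=0x7: bl/J
  imm@[9:0]=0x3fc (s10→-4) ⇒ #-4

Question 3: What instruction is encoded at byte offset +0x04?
pop e

[04] fe 00 → 0xfe00
  op=0xfe00>>10=0x3f ⇒ pop (R)
  rd@[9:7]=0x4 ⇒ e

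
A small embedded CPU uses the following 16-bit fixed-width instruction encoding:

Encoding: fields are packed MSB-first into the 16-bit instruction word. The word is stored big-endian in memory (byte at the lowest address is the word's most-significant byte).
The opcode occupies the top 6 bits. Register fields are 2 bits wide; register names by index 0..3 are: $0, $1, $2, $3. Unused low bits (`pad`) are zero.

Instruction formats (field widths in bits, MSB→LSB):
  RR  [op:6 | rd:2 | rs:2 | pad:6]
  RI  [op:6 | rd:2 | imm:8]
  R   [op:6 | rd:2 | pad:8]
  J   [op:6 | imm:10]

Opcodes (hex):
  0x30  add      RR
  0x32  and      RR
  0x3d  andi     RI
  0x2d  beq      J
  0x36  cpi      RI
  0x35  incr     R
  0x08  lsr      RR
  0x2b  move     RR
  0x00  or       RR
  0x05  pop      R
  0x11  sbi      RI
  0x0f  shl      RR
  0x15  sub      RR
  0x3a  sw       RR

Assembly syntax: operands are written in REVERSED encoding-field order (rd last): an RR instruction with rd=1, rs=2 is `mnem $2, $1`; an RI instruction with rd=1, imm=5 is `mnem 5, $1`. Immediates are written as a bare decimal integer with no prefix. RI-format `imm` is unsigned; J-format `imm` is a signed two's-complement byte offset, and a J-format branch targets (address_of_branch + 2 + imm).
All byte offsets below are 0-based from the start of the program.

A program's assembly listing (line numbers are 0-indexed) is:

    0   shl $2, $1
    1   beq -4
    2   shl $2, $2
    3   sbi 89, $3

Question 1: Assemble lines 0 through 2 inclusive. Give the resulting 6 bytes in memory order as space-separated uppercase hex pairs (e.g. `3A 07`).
L0: shl op=0xf:6|rd=1:2|rs=2:2|pad=0:6 ⇒ 0x3d80 ⇒ big 3d 80
L1: beq op=0x2d:6|imm=-4:10 ⇒ 0xb7fc ⇒ big b7 fc
L2: shl op=0xf:6|rd=2:2|rs=2:2|pad=0:6 ⇒ 0x3e80 ⇒ big 3e 80

3D 80 B7 FC 3E 80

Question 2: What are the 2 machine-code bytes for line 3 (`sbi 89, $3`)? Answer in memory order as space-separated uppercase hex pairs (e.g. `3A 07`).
47 59

line 3 (sbi): pack op=0x11:6|rd=3:2|imm=89:8 = 0x4759; big→ 47 59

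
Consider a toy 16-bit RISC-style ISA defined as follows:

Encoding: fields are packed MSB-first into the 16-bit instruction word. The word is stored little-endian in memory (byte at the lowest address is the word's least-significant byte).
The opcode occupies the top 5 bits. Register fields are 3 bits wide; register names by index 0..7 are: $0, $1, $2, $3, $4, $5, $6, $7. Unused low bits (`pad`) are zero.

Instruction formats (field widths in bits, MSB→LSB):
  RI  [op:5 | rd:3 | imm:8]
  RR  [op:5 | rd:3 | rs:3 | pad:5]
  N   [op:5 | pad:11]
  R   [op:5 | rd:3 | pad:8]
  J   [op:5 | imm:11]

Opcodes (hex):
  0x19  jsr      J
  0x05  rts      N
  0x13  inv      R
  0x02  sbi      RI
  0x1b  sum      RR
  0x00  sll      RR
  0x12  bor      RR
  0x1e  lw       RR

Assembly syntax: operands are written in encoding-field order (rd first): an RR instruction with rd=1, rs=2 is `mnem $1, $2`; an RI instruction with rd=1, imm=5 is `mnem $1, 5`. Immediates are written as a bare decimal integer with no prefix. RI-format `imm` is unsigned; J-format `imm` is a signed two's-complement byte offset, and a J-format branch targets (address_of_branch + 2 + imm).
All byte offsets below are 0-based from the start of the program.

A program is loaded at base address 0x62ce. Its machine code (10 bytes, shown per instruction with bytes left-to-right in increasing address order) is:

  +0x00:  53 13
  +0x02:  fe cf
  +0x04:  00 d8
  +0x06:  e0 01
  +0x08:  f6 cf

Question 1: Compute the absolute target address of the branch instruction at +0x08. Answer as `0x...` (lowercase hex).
@+08  little-endian(f6 cf) = 0xcff6
  opcode bits[15:11]=0x19: jsr/J
  [10:0] imm=2038 (s11→-10) = -10
  target = base 0x62ce + off 0x08 + 2 + imm -10 = 0x62ce

0x62ce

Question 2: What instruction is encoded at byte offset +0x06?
sll $1, $7

+0x06: e0 01 ⇒ word 0x01e0 (little)
  op=0x01e0>>11=0x0 ⇒ sll (RR)
  [10:8] rd=1 = $1
  [7:5] rs=7 = $7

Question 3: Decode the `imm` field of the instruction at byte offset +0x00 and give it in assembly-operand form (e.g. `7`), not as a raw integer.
83

+0x00: 53 13 ⇒ word 0x1353 (little)
  top 5b → 0x2 → sbi [RI]
  rd: (w>>8)&0x7=0x3 → $3
  imm: (w>>0)&0xff=0x53 → 83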